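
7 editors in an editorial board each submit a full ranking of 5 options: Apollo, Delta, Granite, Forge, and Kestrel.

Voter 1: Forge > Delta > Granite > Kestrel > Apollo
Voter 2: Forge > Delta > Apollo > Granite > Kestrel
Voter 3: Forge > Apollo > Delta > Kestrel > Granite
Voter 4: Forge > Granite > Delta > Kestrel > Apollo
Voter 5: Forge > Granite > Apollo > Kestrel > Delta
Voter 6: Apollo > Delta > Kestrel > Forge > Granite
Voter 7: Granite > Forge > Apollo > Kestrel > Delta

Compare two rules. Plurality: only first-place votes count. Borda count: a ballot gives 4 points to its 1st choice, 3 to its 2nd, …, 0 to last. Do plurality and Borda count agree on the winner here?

Yes

Plurality first-place counts: Apollo 1, Delta 0, Granite 1, Forge 5, Kestrel 0 → Forge.
Borda totals: Apollo 13, Delta 13, Granite 13, Forge 24, Kestrel 7 → Forge.
The two rules agree on Forge.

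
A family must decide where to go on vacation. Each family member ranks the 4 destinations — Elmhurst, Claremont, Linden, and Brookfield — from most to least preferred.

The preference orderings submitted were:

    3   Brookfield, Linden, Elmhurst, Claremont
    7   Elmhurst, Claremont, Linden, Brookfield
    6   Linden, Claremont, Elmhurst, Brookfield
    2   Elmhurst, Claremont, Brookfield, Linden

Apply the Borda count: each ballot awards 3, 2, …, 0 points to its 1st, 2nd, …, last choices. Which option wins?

Borda scores:
  Elmhurst: 3·1 + 7·3 + 6·1 + 2·3 = 36
  Claremont: 3·0 + 7·2 + 6·2 + 2·2 = 30
  Linden: 3·2 + 7·1 + 6·3 + 2·0 = 31
  Brookfield: 3·3 + 7·0 + 6·0 + 2·1 = 11
Elmhurst has the highest total.

Elmhurst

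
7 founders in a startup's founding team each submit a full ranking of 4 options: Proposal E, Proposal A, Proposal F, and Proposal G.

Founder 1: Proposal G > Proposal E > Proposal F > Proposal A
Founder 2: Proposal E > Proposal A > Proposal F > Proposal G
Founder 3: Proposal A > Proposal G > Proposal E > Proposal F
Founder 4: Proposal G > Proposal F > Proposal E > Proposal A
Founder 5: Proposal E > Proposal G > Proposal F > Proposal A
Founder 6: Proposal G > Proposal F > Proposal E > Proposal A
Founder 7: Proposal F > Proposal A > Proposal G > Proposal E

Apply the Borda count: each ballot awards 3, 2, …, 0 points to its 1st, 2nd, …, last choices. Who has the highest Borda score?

Borda scores:
  Proposal E: 2 + 3 + 1 + 1 + 3 + 1 + 0 = 11
  Proposal A: 0 + 2 + 3 + 0 + 0 + 0 + 2 = 7
  Proposal F: 1 + 1 + 0 + 2 + 1 + 2 + 3 = 10
  Proposal G: 3 + 0 + 2 + 3 + 2 + 3 + 1 = 14
Proposal G has the highest total.

Proposal G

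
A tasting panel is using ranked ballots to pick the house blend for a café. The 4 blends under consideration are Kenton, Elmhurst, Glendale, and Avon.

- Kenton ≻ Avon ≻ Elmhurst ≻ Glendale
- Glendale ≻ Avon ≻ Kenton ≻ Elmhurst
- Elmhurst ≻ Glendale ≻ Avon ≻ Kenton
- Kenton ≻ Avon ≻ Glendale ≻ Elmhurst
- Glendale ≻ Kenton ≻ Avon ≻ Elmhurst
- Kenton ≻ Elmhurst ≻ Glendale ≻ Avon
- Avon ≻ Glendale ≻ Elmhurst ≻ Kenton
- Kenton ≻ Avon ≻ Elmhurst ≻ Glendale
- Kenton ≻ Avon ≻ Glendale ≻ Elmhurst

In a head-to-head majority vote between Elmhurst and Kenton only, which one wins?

Kenton

Ballots ranking Elmhurst above Kenton: 2.
Ballots ranking Kenton above Elmhurst: 7.
Kenton wins the head-to-head, 7–2.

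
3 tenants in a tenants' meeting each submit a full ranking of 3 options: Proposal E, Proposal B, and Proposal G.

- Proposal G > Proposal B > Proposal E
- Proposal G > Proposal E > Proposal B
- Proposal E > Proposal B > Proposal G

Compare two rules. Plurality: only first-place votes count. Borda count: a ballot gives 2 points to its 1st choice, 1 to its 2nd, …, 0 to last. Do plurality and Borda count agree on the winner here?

Yes

Plurality first-place counts: Proposal E 1, Proposal B 0, Proposal G 2 → Proposal G.
Borda totals: Proposal E 3, Proposal B 2, Proposal G 4 → Proposal G.
The two rules agree on Proposal G.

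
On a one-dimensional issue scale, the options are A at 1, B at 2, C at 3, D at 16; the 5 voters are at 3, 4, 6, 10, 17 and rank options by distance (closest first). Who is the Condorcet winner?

C

With single-peaked preferences on a line, the Condorcet winner is the candidate closest to the median voter.
The median voter (position 6) is closest to C at 3.
Check: C vs D — voters closer to C: 3 of 5.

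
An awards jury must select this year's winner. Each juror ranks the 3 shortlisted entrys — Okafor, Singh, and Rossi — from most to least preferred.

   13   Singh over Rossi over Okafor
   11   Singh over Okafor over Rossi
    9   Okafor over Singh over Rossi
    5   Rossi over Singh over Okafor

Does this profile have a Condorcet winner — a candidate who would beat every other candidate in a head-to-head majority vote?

Yes

Head-to-head results (38 voters total):
Okafor vs Singh: Singh wins 29–9.
Okafor vs Rossi: Okafor wins 20–18.
Singh vs Rossi: Singh wins 33–5.
Singh beats each rival — Okafor (29–9), Rossi (33–5) — so Singh is the Condorcet winner.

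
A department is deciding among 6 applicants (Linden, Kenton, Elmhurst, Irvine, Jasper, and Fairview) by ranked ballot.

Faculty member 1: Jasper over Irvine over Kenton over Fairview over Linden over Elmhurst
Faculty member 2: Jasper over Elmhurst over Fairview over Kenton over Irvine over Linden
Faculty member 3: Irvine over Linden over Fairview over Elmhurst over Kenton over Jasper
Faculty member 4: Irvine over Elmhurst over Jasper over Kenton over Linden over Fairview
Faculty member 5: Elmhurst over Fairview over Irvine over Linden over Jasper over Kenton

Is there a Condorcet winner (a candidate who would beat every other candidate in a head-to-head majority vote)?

Head-to-head results (5 voters total):
Linden vs Kenton: Kenton wins 3–2.
Linden vs Elmhurst: Elmhurst wins 3–2.
Linden vs Irvine: Irvine wins 5–0.
Linden vs Jasper: Jasper wins 3–2.
Linden vs Fairview: Fairview wins 3–2.
Kenton vs Elmhurst: Elmhurst wins 4–1.
Kenton vs Irvine: Irvine wins 4–1.
Kenton vs Jasper: Jasper wins 4–1.
Kenton vs Fairview: Fairview wins 3–2.
Elmhurst vs Irvine: Irvine wins 3–2.
Elmhurst vs Jasper: Elmhurst wins 3–2.
Elmhurst vs Fairview: Elmhurst wins 3–2.
Irvine vs Jasper: Irvine wins 3–2.
Irvine vs Fairview: Irvine wins 3–2.
Jasper vs Fairview: Jasper wins 3–2.
Irvine beats each rival — Linden (5–0), Kenton (4–1), Elmhurst (3–2), Jasper (3–2), Fairview (3–2) — so Irvine is the Condorcet winner.

Yes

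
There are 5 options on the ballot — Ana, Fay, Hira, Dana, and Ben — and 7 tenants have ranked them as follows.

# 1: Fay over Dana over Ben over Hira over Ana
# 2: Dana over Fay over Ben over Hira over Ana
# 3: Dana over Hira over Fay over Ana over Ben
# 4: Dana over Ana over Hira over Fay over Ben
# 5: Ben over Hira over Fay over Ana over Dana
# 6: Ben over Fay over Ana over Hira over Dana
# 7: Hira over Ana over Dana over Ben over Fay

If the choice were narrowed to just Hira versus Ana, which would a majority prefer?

Ballots ranking Hira above Ana: 5.
Ballots ranking Ana above Hira: 2.
Hira wins the head-to-head, 5–2.

Hira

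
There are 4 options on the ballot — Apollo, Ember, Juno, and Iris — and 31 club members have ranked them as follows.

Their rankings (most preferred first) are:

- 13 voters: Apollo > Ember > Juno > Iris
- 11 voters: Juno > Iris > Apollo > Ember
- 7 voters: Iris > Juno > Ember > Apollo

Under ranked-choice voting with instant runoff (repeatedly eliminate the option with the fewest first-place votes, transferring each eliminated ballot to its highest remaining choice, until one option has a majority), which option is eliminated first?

Ember

Round 1: Apollo 13, Juno 11, Iris 7, Ember 0. Ember has the fewest and is eliminated.
Round 2: Apollo 13, Juno 11, Iris 7. Iris has the fewest and is eliminated.
Round 3: Juno 18, Apollo 13. Juno has a majority.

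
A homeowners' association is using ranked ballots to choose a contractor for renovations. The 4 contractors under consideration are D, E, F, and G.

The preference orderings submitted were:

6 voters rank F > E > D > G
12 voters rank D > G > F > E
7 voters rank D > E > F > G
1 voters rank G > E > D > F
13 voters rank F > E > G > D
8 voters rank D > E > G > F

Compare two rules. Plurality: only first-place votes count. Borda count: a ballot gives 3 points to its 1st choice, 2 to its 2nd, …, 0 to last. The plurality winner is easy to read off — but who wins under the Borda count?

Plurality first-place counts: D 27, E 0, F 19, G 1 → D.
Borda totals: D 88, E 70, F 76, G 48 → D.

D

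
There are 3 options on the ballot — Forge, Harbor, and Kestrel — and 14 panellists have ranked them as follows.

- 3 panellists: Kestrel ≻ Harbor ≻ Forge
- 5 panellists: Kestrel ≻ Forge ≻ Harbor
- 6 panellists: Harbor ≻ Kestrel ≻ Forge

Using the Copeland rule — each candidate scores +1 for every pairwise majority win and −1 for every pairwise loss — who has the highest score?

Pairwise results:
  Forge vs Harbor: Harbor wins 9–5.
  Forge vs Kestrel: Kestrel wins 14–0.
  Harbor vs Kestrel: Kestrel wins 8–6.
Copeland scores (wins − losses):
  Forge: 0 − 2 = -2
  Harbor: 1 − 1 = 0
  Kestrel: 2 − 0 = 2
Kestrel has the best Copeland score.

Kestrel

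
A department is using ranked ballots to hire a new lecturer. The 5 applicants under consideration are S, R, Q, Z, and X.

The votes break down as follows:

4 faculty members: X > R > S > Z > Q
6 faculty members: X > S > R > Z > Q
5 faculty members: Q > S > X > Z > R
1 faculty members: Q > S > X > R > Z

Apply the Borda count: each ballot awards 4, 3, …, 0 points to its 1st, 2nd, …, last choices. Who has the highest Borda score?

Borda scores:
  S: 4·2 + 6·3 + 5·3 + 3 = 44
  R: 4·3 + 6·2 + 5·0 + 1 = 25
  Q: 4·0 + 6·0 + 5·4 + 4 = 24
  Z: 4·1 + 6·1 + 5·1 + 0 = 15
  X: 4·4 + 6·4 + 5·2 + 2 = 52
X has the highest total.

X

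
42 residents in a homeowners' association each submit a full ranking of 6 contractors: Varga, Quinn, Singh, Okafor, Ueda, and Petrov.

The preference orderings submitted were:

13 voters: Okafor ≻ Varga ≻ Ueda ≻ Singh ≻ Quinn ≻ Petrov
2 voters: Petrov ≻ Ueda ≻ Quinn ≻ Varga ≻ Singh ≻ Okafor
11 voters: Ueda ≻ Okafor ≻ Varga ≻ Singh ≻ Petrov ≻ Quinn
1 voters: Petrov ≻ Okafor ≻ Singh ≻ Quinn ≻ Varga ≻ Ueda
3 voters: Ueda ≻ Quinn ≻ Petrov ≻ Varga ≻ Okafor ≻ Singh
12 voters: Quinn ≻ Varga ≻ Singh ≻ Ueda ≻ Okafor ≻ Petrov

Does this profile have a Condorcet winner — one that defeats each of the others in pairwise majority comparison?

No

Head-to-head results (42 voters total):
Varga vs Quinn: Varga wins 24–18.
Varga vs Singh: Varga wins 41–1.
Varga vs Okafor: Okafor wins 25–17.
Varga vs Ueda: Varga wins 26–16.
Varga vs Petrov: Varga wins 36–6.
Quinn vs Singh: Singh wins 25–17.
Quinn vs Okafor: Okafor wins 25–17.
Quinn vs Ueda: Ueda wins 29–13.
Quinn vs Petrov: Quinn wins 28–14.
Singh vs Okafor: Okafor wins 28–14.
Singh vs Ueda: Ueda wins 29–13.
Singh vs Petrov: Singh wins 36–6.
Okafor vs Ueda: Ueda wins 28–14.
Okafor vs Petrov: Okafor wins 36–6.
Ueda vs Petrov: Ueda wins 39–3.
No candidate beats all others: Varga beats Ueda beats Okafor beats Varga, a majority cycle.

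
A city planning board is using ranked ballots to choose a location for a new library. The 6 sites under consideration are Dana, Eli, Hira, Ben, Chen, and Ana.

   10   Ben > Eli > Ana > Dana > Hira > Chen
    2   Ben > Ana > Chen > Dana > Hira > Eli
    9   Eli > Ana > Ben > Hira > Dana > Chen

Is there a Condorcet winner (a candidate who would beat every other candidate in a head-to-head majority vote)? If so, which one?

Head-to-head results (21 voters total):
Dana vs Eli: Eli wins 19–2.
Dana vs Hira: Dana wins 12–9.
Dana vs Ben: Ben wins 21–0.
Dana vs Chen: Dana wins 19–2.
Dana vs Ana: Ana wins 21–0.
Eli vs Hira: Eli wins 19–2.
Eli vs Ben: Ben wins 12–9.
Eli vs Chen: Eli wins 19–2.
Eli vs Ana: Eli wins 19–2.
Hira vs Ben: Ben wins 21–0.
Hira vs Chen: Hira wins 19–2.
Hira vs Ana: Ana wins 21–0.
Ben vs Chen: Ben wins 21–0.
Ben vs Ana: Ben wins 12–9.
Chen vs Ana: Ana wins 21–0.
Ben beats each rival — Dana (21–0), Eli (12–9), Hira (21–0), Chen (21–0), Ana (12–9) — so Ben is the Condorcet winner.

Ben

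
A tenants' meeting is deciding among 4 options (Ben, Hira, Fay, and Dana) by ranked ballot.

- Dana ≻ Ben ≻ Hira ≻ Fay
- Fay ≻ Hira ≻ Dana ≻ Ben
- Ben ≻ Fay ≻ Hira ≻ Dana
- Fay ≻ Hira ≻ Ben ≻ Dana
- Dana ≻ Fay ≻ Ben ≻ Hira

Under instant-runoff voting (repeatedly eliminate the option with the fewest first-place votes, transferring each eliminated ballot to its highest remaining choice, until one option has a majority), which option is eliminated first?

Hira

Round 1: Fay 2, Dana 2, Ben 1, Hira 0. Hira has the fewest and is eliminated.
Round 2: Fay 2, Dana 2, Ben 1. Ben has the fewest and is eliminated.
Round 3: Fay 3, Dana 2. Fay has a majority.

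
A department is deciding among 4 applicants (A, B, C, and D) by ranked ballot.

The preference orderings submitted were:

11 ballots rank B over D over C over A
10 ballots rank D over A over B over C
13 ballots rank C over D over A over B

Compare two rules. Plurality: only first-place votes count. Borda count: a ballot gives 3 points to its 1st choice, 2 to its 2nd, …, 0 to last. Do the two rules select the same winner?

Plurality first-place counts: A 0, B 11, C 13, D 10 → C.
Borda totals: A 33, B 43, C 50, D 78 → D.
The two rules disagree: plurality picks C, Borda picks D.

No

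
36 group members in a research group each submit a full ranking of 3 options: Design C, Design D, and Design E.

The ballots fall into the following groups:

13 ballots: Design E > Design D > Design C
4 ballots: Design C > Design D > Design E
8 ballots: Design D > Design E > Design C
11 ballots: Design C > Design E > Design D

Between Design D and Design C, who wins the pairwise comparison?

Ballots ranking Design D above Design C: 13+8 = 21.
Ballots ranking Design C above Design D: 4+11 = 15.
Design D wins the head-to-head, 21–15.

Design D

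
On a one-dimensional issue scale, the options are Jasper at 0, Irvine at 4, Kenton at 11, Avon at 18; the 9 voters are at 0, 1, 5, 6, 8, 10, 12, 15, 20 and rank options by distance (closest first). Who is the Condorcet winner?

Kenton

With single-peaked preferences on a line, the Condorcet winner is the candidate closest to the median voter.
The median voter (position 8) is closest to Kenton at 11.
Check: Kenton vs Jasper — voters closer to Kenton: 6 of 9.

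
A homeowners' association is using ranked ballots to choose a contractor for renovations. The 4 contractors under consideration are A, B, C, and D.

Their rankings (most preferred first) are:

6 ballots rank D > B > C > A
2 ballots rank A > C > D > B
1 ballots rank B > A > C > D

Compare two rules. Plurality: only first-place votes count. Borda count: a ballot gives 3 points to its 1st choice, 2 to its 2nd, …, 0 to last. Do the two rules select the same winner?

Plurality first-place counts: A 2, B 1, C 0, D 6 → D.
Borda totals: A 8, B 15, C 11, D 20 → D.
The two rules agree on D.

Yes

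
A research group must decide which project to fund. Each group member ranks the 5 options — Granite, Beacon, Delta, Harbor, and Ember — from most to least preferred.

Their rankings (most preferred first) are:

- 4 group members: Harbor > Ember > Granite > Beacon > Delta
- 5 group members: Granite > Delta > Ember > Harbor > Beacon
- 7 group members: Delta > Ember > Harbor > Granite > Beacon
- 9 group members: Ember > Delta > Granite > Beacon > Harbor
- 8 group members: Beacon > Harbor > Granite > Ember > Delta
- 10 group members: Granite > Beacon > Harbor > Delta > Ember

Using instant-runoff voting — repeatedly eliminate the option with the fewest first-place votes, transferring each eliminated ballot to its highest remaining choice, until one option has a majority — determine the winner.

Round 1: Granite 15, Ember 9, Beacon 8, Delta 7, Harbor 4. Harbor has the fewest and is eliminated.
Round 2: Granite 15, Ember 13, Beacon 8, Delta 7. Delta has the fewest and is eliminated.
Round 3: Ember 20, Granite 15, Beacon 8. Beacon has the fewest and is eliminated.
Round 4: Granite 23, Ember 20. Granite has a majority.

Granite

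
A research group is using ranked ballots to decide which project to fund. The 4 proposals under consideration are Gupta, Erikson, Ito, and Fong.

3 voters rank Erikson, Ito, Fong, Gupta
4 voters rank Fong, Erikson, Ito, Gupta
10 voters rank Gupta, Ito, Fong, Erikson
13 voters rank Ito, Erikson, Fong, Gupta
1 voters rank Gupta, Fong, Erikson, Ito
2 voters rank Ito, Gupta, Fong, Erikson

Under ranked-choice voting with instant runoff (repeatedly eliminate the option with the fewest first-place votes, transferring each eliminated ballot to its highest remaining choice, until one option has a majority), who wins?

Round 1: Ito 15, Gupta 11, Fong 4, Erikson 3. Erikson has the fewest and is eliminated.
Round 2: Ito 18, Gupta 11, Fong 4. Ito has a majority.

Ito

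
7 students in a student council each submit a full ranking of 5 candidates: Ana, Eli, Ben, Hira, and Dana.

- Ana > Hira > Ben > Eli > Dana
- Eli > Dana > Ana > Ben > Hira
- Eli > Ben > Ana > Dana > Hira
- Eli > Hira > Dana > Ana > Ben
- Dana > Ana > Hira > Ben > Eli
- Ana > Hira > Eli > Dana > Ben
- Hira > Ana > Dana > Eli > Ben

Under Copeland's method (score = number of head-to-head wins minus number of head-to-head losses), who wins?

Ana

Pairwise results:
  Ana vs Eli: Ana wins 4–3.
  Ana vs Ben: Ana wins 6–1.
  Ana vs Hira: Ana wins 5–2.
  Ana vs Dana: Ana wins 4–3.
  Eli vs Ben: Eli wins 5–2.
  Eli vs Hira: Hira wins 4–3.
  Eli vs Dana: Eli wins 5–2.
  Ben vs Hira: Hira wins 5–2.
  Ben vs Dana: Dana wins 5–2.
  Hira vs Dana: Hira wins 4–3.
Copeland scores (wins − losses):
  Ana: 4 − 0 = 4
  Eli: 2 − 2 = 0
  Ben: 0 − 4 = -4
  Hira: 3 − 1 = 2
  Dana: 1 − 3 = -2
Ana has the best Copeland score.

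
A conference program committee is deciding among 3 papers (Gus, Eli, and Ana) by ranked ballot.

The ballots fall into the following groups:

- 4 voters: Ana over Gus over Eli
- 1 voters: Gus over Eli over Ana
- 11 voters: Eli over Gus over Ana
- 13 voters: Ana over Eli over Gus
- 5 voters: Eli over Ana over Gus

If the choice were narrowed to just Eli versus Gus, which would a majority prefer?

Ballots ranking Eli above Gus: 11+13+5 = 29.
Ballots ranking Gus above Eli: 4+1 = 5.
Eli wins the head-to-head, 29–5.

Eli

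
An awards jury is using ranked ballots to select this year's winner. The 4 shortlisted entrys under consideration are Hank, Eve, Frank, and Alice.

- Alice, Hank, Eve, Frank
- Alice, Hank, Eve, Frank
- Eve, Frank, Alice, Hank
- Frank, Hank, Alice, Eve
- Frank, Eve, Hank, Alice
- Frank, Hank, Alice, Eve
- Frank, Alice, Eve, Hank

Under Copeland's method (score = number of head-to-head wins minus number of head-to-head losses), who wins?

Pairwise results:
  Hank vs Eve: Hank wins 4–3.
  Hank vs Frank: Frank wins 5–2.
  Hank vs Alice: Alice wins 4–3.
  Eve vs Frank: Frank wins 4–3.
  Eve vs Alice: Alice wins 5–2.
  Frank vs Alice: Frank wins 5–2.
Copeland scores (wins − losses):
  Hank: 1 − 2 = -1
  Eve: 0 − 3 = -3
  Frank: 3 − 0 = 3
  Alice: 2 − 1 = 1
Frank has the best Copeland score.

Frank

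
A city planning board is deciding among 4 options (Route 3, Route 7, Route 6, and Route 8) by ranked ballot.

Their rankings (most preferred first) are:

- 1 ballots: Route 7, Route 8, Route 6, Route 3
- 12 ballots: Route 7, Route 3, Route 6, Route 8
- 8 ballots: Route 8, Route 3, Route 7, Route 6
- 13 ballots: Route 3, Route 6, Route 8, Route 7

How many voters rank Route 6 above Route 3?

1

Ballots ranking Route 6 above Route 3: 1.
Ballots ranking Route 3 above Route 6: 12+8+13 = 33.
So 1 of 34 voters prefer Route 6 to Route 3.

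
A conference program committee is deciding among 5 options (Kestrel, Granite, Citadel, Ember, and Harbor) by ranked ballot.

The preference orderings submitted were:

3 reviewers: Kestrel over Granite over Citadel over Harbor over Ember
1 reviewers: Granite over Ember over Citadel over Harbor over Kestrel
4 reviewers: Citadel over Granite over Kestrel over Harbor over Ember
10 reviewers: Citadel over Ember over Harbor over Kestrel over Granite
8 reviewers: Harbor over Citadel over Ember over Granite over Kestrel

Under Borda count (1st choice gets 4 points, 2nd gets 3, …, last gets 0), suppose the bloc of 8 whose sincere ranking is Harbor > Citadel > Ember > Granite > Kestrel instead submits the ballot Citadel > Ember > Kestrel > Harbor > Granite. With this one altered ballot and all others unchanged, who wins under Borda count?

Citadel

Borda totals with the altered ballot: Kestrel 46, Granite 25, Citadel 96, Ember 57, Harbor 36.
The winner is unchanged: still Citadel.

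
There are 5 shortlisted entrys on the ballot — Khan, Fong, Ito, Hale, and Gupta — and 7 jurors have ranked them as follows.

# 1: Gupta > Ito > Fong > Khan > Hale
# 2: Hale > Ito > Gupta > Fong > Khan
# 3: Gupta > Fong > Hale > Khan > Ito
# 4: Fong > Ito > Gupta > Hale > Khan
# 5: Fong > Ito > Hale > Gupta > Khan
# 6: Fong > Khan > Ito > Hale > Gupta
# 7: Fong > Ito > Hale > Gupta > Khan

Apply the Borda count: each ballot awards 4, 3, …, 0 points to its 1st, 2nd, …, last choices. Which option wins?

Borda scores:
  Khan: 1 + 0 + 1 + 0 + 0 + 3 + 0 = 5
  Fong: 2 + 1 + 3 + 4 + 4 + 4 + 4 = 22
  Ito: 3 + 3 + 0 + 3 + 3 + 2 + 3 = 17
  Hale: 0 + 4 + 2 + 1 + 2 + 1 + 2 = 12
  Gupta: 4 + 2 + 4 + 2 + 1 + 0 + 1 = 14
Fong has the highest total.

Fong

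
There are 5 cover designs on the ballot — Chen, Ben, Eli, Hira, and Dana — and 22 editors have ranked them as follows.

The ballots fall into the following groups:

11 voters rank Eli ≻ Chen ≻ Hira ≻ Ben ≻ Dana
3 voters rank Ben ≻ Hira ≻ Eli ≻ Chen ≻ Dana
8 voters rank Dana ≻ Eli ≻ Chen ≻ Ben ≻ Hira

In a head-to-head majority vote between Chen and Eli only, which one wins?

Ballots ranking Chen above Eli: 0.
Ballots ranking Eli above Chen: 11+3+8 = 22.
Eli wins the head-to-head, 22–0.

Eli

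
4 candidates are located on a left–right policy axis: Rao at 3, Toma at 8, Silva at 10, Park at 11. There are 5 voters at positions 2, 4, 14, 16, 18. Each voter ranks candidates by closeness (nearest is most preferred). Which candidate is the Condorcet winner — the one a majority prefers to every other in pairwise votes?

Park

With single-peaked preferences on a line, the Condorcet winner is the candidate closest to the median voter.
The median voter (position 14) is closest to Park at 11.
Check: Park vs Silva — voters closer to Park: 3 of 5.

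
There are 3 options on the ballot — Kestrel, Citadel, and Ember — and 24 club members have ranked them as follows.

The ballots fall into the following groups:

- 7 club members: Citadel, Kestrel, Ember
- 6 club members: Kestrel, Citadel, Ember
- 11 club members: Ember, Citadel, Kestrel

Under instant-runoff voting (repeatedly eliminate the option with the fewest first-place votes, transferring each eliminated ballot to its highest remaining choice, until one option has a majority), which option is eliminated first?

Kestrel

Round 1: Ember 11, Citadel 7, Kestrel 6. Kestrel has the fewest and is eliminated.
Round 2: Citadel 13, Ember 11. Citadel has a majority.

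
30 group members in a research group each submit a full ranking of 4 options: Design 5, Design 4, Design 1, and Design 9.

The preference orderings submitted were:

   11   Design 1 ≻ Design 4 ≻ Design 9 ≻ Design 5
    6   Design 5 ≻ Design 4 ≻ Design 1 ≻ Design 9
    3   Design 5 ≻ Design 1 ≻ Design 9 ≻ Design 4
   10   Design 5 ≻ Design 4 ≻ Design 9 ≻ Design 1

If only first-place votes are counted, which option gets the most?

Design 5

First-place vote totals:
  Design 5: 19
  Design 4: 0
  Design 1: 11
  Design 9: 0
Design 5 has the most first-place votes.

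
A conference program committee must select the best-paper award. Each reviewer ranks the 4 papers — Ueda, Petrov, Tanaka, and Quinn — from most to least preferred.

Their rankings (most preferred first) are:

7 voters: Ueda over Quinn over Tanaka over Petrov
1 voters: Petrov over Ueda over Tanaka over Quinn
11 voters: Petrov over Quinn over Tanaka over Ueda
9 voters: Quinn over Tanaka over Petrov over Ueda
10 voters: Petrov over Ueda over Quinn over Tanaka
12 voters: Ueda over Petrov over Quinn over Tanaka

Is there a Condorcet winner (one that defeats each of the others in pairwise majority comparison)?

Head-to-head results (50 voters total):
Ueda vs Petrov: Petrov wins 31–19.
Ueda vs Tanaka: Ueda wins 30–20.
Ueda vs Quinn: Ueda wins 30–20.
Petrov vs Tanaka: Petrov wins 34–16.
Petrov vs Quinn: Petrov wins 34–16.
Tanaka vs Quinn: Quinn wins 49–1.
Petrov beats each rival — Ueda (31–19), Tanaka (34–16), Quinn (34–16) — so Petrov is the Condorcet winner.

Yes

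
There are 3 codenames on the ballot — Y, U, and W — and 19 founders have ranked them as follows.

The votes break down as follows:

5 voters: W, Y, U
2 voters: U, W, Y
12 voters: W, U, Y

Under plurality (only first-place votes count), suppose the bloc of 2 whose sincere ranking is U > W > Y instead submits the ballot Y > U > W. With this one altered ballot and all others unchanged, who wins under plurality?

First-place totals with the altered ballot: Y 2, U 0, W 17.
The winner is unchanged: still W.

W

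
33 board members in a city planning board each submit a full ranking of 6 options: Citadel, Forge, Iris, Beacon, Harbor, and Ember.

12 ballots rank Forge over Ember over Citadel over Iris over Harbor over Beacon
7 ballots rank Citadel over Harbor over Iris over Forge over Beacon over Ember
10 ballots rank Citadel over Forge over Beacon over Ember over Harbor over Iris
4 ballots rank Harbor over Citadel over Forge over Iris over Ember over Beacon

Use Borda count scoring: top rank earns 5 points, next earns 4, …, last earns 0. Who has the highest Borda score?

Citadel

Borda scores:
  Citadel: 12·3 + 7·5 + 10·5 + 4·4 = 137
  Forge: 12·5 + 7·2 + 10·4 + 4·3 = 126
  Iris: 12·2 + 7·3 + 10·0 + 4·2 = 53
  Beacon: 12·0 + 7·1 + 10·3 + 4·0 = 37
  Harbor: 12·1 + 7·4 + 10·1 + 4·5 = 70
  Ember: 12·4 + 7·0 + 10·2 + 4·1 = 72
Citadel has the highest total.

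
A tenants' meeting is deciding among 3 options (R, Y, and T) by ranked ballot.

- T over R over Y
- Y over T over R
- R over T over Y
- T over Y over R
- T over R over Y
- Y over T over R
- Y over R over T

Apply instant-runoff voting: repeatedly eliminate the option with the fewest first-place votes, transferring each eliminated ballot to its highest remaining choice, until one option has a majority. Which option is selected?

T

Round 1: Y 3, T 3, R 1. R has the fewest and is eliminated.
Round 2: T 4, Y 3. T has a majority.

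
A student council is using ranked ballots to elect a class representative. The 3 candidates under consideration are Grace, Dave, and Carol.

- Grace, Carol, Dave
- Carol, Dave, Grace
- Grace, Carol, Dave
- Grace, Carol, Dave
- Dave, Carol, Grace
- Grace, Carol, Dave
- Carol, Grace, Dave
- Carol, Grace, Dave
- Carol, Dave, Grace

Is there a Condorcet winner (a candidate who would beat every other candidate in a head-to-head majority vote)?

Yes

Head-to-head results (9 voters total):
Grace vs Dave: Grace wins 6–3.
Grace vs Carol: Carol wins 5–4.
Dave vs Carol: Carol wins 8–1.
Carol beats each rival — Grace (5–4), Dave (8–1) — so Carol is the Condorcet winner.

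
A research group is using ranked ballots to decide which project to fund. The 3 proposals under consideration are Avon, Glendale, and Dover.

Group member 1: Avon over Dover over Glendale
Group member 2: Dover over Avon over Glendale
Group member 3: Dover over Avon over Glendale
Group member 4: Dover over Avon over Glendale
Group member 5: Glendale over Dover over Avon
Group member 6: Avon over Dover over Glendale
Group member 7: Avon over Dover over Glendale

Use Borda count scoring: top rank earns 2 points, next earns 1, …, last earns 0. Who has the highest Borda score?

Borda scores:
  Avon: 2 + 1 + 1 + 1 + 0 + 2 + 2 = 9
  Glendale: 0 + 0 + 0 + 0 + 2 + 0 + 0 = 2
  Dover: 1 + 2 + 2 + 2 + 1 + 1 + 1 = 10
Dover has the highest total.

Dover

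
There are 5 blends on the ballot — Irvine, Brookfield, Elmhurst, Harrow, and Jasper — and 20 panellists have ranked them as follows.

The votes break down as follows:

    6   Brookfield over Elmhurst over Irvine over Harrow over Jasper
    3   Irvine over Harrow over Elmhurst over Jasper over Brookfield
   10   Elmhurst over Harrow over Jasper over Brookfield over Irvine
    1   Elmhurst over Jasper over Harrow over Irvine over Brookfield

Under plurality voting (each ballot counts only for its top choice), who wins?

First-place vote totals:
  Irvine: 3
  Brookfield: 6
  Elmhurst: 11
  Harrow: 0
  Jasper: 0
Elmhurst has the most first-place votes.

Elmhurst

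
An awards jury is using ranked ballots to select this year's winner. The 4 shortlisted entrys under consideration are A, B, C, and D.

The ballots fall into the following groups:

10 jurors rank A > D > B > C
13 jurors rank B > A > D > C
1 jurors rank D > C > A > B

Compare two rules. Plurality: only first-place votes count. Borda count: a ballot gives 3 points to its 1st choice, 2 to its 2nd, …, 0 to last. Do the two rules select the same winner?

Plurality first-place counts: A 10, B 13, C 0, D 1 → B.
Borda totals: A 57, B 49, C 2, D 36 → A.
The two rules disagree: plurality picks B, Borda picks A.

No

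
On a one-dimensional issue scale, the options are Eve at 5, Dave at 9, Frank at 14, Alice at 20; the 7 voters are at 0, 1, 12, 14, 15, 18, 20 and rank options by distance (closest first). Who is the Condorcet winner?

With single-peaked preferences on a line, the Condorcet winner is the candidate closest to the median voter.
The median voter (position 14) is closest to Frank at 14.
Check: Frank vs Dave — voters closer to Frank: 5 of 7.

Frank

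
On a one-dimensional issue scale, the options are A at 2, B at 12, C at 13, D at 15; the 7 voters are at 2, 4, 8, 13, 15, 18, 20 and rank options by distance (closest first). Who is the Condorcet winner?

With single-peaked preferences on a line, the Condorcet winner is the candidate closest to the median voter.
The median voter (position 13) is closest to C at 13.
Check: C vs A — voters closer to C: 5 of 7.

C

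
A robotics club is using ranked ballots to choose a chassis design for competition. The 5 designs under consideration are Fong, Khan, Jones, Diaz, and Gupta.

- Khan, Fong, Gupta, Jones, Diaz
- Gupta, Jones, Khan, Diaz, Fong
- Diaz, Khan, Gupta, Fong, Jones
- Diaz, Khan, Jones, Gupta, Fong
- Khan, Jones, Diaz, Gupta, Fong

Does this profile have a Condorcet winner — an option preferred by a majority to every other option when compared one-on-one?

Head-to-head results (5 voters total):
Fong vs Khan: Khan wins 5–0.
Fong vs Jones: Jones wins 3–2.
Fong vs Diaz: Diaz wins 4–1.
Fong vs Gupta: Gupta wins 4–1.
Khan vs Jones: Khan wins 4–1.
Khan vs Diaz: Khan wins 3–2.
Khan vs Gupta: Khan wins 4–1.
Jones vs Diaz: Jones wins 3–2.
Jones vs Gupta: Gupta wins 3–2.
Diaz vs Gupta: Diaz wins 3–2.
Khan beats each rival — Fong (5–0), Jones (4–1), Diaz (3–2), Gupta (4–1) — so Khan is the Condorcet winner.

Yes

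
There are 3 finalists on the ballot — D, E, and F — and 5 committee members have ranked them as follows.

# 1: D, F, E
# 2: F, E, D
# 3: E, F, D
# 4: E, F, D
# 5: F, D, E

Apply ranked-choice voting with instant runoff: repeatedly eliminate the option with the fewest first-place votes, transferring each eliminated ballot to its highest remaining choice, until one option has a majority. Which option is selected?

Round 1: E 2, F 2, D 1. D has the fewest and is eliminated.
Round 2: F 3, E 2. F has a majority.

F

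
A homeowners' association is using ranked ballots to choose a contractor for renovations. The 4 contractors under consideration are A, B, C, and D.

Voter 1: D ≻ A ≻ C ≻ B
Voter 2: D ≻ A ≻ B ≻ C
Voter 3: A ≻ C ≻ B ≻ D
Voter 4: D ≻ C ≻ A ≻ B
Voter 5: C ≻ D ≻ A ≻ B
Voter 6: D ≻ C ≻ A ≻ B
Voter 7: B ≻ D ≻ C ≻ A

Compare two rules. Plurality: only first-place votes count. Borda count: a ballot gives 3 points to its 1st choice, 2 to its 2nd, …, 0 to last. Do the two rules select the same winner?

Yes

Plurality first-place counts: A 1, B 1, C 1, D 4 → D.
Borda totals: A 10, B 5, C 11, D 16 → D.
The two rules agree on D.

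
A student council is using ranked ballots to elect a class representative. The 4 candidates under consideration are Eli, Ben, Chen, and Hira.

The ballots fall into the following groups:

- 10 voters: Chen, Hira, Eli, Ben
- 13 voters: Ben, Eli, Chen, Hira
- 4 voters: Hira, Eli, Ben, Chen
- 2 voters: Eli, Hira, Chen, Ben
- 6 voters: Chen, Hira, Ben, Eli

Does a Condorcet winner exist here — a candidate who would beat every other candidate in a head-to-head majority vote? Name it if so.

Head-to-head results (35 voters total):
Eli vs Ben: Ben wins 19–16.
Eli vs Chen: Eli wins 19–16.
Eli vs Hira: Hira wins 20–15.
Ben vs Chen: Chen wins 18–17.
Ben vs Hira: Hira wins 22–13.
Chen vs Hira: Chen wins 29–6.
No candidate beats all others: Eli beats Chen beats Ben beats Eli, a majority cycle.

None — there is no Condorcet winner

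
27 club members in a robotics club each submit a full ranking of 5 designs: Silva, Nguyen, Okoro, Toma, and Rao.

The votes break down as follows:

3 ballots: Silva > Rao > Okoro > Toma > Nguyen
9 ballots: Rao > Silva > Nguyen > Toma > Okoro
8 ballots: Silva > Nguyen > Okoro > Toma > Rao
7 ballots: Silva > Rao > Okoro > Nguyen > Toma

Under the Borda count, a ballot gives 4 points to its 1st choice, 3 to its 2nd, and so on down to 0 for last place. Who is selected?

Silva

Borda scores:
  Silva: 3·4 + 9·3 + 8·4 + 7·4 = 99
  Nguyen: 3·0 + 9·2 + 8·3 + 7·1 = 49
  Okoro: 3·2 + 9·0 + 8·2 + 7·2 = 36
  Toma: 3·1 + 9·1 + 8·1 + 7·0 = 20
  Rao: 3·3 + 9·4 + 8·0 + 7·3 = 66
Silva has the highest total.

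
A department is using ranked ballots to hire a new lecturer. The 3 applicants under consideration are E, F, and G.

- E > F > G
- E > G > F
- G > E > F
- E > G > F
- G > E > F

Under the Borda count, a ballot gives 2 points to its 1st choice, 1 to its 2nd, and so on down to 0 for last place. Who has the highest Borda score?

E

Borda scores:
  E: 2 + 2 + 1 + 2 + 1 = 8
  F: 1 + 0 + 0 + 0 + 0 = 1
  G: 0 + 1 + 2 + 1 + 2 = 6
E has the highest total.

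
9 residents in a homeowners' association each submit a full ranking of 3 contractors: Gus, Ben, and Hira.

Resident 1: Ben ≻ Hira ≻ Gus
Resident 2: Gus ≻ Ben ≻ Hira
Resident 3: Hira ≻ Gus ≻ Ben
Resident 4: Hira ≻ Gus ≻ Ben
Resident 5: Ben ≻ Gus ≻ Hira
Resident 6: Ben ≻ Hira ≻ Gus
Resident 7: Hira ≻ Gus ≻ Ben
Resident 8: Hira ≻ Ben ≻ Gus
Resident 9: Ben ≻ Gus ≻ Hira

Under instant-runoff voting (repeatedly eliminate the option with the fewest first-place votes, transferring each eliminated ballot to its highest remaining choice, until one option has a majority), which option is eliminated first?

Gus

Round 1: Ben 4, Hira 4, Gus 1. Gus has the fewest and is eliminated.
Round 2: Ben 5, Hira 4. Ben has a majority.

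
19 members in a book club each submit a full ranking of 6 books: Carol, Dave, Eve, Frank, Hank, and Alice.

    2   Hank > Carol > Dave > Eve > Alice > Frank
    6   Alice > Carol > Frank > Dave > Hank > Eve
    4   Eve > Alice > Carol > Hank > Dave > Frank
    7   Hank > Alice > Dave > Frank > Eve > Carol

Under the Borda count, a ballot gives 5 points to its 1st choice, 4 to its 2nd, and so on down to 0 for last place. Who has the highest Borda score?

Borda scores:
  Carol: 2·4 + 6·4 + 4·3 + 7·0 = 44
  Dave: 2·3 + 6·2 + 4·1 + 7·3 = 43
  Eve: 2·2 + 6·0 + 4·5 + 7·1 = 31
  Frank: 2·0 + 6·3 + 4·0 + 7·2 = 32
  Hank: 2·5 + 6·1 + 4·2 + 7·5 = 59
  Alice: 2·1 + 6·5 + 4·4 + 7·4 = 76
Alice has the highest total.

Alice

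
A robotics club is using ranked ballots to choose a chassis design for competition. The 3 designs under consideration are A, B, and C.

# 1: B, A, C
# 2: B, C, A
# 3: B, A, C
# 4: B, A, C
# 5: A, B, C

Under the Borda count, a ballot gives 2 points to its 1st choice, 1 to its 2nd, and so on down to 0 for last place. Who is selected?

Borda scores:
  A: 1 + 0 + 1 + 1 + 2 = 5
  B: 2 + 2 + 2 + 2 + 1 = 9
  C: 0 + 1 + 0 + 0 + 0 = 1
B has the highest total.

B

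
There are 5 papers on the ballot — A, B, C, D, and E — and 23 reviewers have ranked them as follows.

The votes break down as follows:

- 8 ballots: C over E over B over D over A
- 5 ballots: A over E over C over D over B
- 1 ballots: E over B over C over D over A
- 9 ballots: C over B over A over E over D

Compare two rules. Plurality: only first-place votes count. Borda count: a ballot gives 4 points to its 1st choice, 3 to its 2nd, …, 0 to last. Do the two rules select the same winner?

Plurality first-place counts: A 5, B 0, C 17, D 0, E 1 → C.
Borda totals: A 38, B 46, C 80, D 14, E 52 → C.
The two rules agree on C.

Yes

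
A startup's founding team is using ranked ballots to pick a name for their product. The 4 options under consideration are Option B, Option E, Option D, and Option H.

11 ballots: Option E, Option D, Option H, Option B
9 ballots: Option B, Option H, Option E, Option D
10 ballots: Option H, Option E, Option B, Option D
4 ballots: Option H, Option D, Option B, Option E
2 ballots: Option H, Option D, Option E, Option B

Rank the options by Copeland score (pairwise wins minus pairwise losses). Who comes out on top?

Pairwise results:
  Option B vs Option E: Option E wins 23–13.
  Option B vs Option D: Option B wins 19–17.
  Option B vs Option H: Option H wins 27–9.
  Option E vs Option D: Option E wins 30–6.
  Option E vs Option H: Option H wins 25–11.
  Option D vs Option H: Option H wins 25–11.
Copeland scores (wins − losses):
  Option B: 1 − 2 = -1
  Option E: 2 − 1 = 1
  Option D: 0 − 3 = -3
  Option H: 3 − 0 = 3
Option H has the best Copeland score.

Option H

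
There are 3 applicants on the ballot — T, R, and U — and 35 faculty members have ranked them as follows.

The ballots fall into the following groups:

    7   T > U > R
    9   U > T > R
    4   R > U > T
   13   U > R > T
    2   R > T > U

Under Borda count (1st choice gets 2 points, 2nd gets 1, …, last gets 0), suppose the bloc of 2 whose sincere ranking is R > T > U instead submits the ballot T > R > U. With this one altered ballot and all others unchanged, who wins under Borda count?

U

Borda totals with the altered ballot: T 27, R 23, U 55.
The winner is unchanged: still U.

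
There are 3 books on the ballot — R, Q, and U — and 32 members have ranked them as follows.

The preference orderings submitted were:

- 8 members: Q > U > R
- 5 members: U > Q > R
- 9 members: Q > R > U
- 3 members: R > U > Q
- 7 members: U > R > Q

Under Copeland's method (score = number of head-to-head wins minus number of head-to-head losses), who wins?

Q

Pairwise results:
  R vs Q: Q wins 22–10.
  R vs U: U wins 20–12.
  Q vs U: Q wins 17–15.
Copeland scores (wins − losses):
  R: 0 − 2 = -2
  Q: 2 − 0 = 2
  U: 1 − 1 = 0
Q has the best Copeland score.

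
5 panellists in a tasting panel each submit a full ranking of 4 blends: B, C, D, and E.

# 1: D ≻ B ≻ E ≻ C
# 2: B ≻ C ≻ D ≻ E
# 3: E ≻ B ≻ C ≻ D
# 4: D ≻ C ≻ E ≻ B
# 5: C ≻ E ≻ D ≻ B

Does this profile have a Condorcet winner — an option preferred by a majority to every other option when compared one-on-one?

Head-to-head results (5 voters total):
B vs C: B wins 3–2.
B vs D: D wins 3–2.
B vs E: E wins 3–2.
C vs D: C wins 3–2.
C vs E: C wins 3–2.
D vs E: D wins 3–2.
No candidate beats all others: B beats C beats D beats B, a majority cycle.

No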